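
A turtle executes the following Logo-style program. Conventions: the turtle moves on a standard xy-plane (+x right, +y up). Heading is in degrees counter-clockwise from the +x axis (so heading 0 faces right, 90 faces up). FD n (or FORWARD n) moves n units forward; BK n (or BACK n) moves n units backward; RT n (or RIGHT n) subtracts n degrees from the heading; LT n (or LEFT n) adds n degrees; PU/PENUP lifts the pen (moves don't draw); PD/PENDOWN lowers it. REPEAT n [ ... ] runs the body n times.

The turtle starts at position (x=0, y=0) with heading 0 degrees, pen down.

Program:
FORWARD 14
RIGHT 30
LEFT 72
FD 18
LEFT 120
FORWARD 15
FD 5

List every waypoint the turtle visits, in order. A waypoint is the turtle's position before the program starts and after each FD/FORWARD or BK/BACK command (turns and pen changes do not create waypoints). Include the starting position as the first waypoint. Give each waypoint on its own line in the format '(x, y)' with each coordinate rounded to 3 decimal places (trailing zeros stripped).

Answer: (0, 0)
(14, 0)
(27.377, 12.044)
(13.111, 16.68)
(8.355, 18.225)

Derivation:
Executing turtle program step by step:
Start: pos=(0,0), heading=0, pen down
FD 14: (0,0) -> (14,0) [heading=0, draw]
RT 30: heading 0 -> 330
LT 72: heading 330 -> 42
FD 18: (14,0) -> (27.377,12.044) [heading=42, draw]
LT 120: heading 42 -> 162
FD 15: (27.377,12.044) -> (13.111,16.68) [heading=162, draw]
FD 5: (13.111,16.68) -> (8.355,18.225) [heading=162, draw]
Final: pos=(8.355,18.225), heading=162, 4 segment(s) drawn
Waypoints (5 total):
(0, 0)
(14, 0)
(27.377, 12.044)
(13.111, 16.68)
(8.355, 18.225)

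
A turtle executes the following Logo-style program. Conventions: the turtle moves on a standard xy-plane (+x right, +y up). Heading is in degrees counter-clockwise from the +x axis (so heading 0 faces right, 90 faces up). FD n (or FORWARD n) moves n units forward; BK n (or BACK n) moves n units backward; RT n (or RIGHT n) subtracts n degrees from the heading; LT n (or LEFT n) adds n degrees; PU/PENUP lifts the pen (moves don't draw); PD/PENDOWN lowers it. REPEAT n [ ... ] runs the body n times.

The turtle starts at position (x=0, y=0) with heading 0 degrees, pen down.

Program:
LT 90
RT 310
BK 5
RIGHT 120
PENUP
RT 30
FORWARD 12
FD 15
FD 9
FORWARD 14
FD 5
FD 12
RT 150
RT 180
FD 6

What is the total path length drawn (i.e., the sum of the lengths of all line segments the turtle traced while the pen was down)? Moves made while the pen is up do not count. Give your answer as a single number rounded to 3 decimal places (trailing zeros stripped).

Answer: 5

Derivation:
Executing turtle program step by step:
Start: pos=(0,0), heading=0, pen down
LT 90: heading 0 -> 90
RT 310: heading 90 -> 140
BK 5: (0,0) -> (3.83,-3.214) [heading=140, draw]
RT 120: heading 140 -> 20
PU: pen up
RT 30: heading 20 -> 350
FD 12: (3.83,-3.214) -> (15.648,-5.298) [heading=350, move]
FD 15: (15.648,-5.298) -> (30.42,-7.902) [heading=350, move]
FD 9: (30.42,-7.902) -> (39.283,-9.465) [heading=350, move]
FD 14: (39.283,-9.465) -> (53.071,-11.896) [heading=350, move]
FD 5: (53.071,-11.896) -> (57.995,-12.765) [heading=350, move]
FD 12: (57.995,-12.765) -> (69.812,-14.848) [heading=350, move]
RT 150: heading 350 -> 200
RT 180: heading 200 -> 20
FD 6: (69.812,-14.848) -> (75.45,-12.796) [heading=20, move]
Final: pos=(75.45,-12.796), heading=20, 1 segment(s) drawn

Segment lengths:
  seg 1: (0,0) -> (3.83,-3.214), length = 5
Total = 5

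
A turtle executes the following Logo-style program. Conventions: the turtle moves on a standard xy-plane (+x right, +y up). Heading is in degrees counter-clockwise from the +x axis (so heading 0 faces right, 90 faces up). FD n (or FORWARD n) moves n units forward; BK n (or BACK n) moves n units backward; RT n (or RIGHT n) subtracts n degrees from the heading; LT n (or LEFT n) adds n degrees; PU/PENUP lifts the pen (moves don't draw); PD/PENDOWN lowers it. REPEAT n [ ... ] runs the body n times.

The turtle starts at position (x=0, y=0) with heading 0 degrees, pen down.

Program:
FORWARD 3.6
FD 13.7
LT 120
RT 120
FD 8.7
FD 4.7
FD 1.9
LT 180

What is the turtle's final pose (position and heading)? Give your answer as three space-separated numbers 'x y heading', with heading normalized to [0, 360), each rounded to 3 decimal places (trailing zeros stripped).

Executing turtle program step by step:
Start: pos=(0,0), heading=0, pen down
FD 3.6: (0,0) -> (3.6,0) [heading=0, draw]
FD 13.7: (3.6,0) -> (17.3,0) [heading=0, draw]
LT 120: heading 0 -> 120
RT 120: heading 120 -> 0
FD 8.7: (17.3,0) -> (26,0) [heading=0, draw]
FD 4.7: (26,0) -> (30.7,0) [heading=0, draw]
FD 1.9: (30.7,0) -> (32.6,0) [heading=0, draw]
LT 180: heading 0 -> 180
Final: pos=(32.6,0), heading=180, 5 segment(s) drawn

Answer: 32.6 0 180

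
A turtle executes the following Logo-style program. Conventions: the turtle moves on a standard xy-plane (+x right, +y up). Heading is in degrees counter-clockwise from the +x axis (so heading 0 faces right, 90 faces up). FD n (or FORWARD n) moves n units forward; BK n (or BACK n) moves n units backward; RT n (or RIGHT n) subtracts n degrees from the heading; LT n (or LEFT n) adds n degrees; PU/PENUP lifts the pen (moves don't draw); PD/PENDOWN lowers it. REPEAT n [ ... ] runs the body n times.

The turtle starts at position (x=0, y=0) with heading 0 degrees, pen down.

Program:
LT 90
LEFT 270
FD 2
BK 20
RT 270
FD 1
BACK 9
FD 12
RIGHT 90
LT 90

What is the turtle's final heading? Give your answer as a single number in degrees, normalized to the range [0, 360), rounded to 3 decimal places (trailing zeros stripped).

Answer: 90

Derivation:
Executing turtle program step by step:
Start: pos=(0,0), heading=0, pen down
LT 90: heading 0 -> 90
LT 270: heading 90 -> 0
FD 2: (0,0) -> (2,0) [heading=0, draw]
BK 20: (2,0) -> (-18,0) [heading=0, draw]
RT 270: heading 0 -> 90
FD 1: (-18,0) -> (-18,1) [heading=90, draw]
BK 9: (-18,1) -> (-18,-8) [heading=90, draw]
FD 12: (-18,-8) -> (-18,4) [heading=90, draw]
RT 90: heading 90 -> 0
LT 90: heading 0 -> 90
Final: pos=(-18,4), heading=90, 5 segment(s) drawn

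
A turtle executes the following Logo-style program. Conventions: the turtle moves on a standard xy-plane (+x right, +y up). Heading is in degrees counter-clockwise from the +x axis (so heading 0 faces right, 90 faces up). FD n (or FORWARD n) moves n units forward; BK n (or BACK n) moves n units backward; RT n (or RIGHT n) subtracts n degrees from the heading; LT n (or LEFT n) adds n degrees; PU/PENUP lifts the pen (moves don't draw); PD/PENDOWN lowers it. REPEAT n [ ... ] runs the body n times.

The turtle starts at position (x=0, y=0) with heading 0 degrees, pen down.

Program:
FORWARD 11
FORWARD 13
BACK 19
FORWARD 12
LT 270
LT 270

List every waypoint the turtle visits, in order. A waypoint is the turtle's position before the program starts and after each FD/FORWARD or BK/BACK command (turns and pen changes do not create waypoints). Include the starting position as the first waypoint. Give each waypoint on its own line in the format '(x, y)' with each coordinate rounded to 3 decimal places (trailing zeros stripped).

Answer: (0, 0)
(11, 0)
(24, 0)
(5, 0)
(17, 0)

Derivation:
Executing turtle program step by step:
Start: pos=(0,0), heading=0, pen down
FD 11: (0,0) -> (11,0) [heading=0, draw]
FD 13: (11,0) -> (24,0) [heading=0, draw]
BK 19: (24,0) -> (5,0) [heading=0, draw]
FD 12: (5,0) -> (17,0) [heading=0, draw]
LT 270: heading 0 -> 270
LT 270: heading 270 -> 180
Final: pos=(17,0), heading=180, 4 segment(s) drawn
Waypoints (5 total):
(0, 0)
(11, 0)
(24, 0)
(5, 0)
(17, 0)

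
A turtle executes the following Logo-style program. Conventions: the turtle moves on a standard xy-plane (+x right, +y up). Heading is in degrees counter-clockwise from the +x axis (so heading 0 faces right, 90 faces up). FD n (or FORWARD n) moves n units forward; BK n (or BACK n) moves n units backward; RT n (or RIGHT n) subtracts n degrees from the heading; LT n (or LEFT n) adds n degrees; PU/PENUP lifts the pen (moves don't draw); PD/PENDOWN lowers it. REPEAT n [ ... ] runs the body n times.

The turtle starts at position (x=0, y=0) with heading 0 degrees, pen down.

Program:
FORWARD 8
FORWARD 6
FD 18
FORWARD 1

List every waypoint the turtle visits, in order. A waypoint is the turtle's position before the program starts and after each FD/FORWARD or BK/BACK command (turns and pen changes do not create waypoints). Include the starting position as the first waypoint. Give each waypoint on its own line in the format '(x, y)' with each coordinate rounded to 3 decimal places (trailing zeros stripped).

Answer: (0, 0)
(8, 0)
(14, 0)
(32, 0)
(33, 0)

Derivation:
Executing turtle program step by step:
Start: pos=(0,0), heading=0, pen down
FD 8: (0,0) -> (8,0) [heading=0, draw]
FD 6: (8,0) -> (14,0) [heading=0, draw]
FD 18: (14,0) -> (32,0) [heading=0, draw]
FD 1: (32,0) -> (33,0) [heading=0, draw]
Final: pos=(33,0), heading=0, 4 segment(s) drawn
Waypoints (5 total):
(0, 0)
(8, 0)
(14, 0)
(32, 0)
(33, 0)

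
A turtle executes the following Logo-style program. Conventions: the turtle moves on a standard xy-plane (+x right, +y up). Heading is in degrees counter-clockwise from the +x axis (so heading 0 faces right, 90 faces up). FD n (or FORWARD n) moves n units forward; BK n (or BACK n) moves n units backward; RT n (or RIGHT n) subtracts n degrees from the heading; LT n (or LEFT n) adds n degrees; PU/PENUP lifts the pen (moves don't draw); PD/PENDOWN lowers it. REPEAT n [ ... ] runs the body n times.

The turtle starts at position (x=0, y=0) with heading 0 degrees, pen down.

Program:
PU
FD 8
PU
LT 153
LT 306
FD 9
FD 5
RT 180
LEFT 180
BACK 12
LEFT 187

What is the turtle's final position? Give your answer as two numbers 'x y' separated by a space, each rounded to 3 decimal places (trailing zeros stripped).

Executing turtle program step by step:
Start: pos=(0,0), heading=0, pen down
PU: pen up
FD 8: (0,0) -> (8,0) [heading=0, move]
PU: pen up
LT 153: heading 0 -> 153
LT 306: heading 153 -> 99
FD 9: (8,0) -> (6.592,8.889) [heading=99, move]
FD 5: (6.592,8.889) -> (5.81,13.828) [heading=99, move]
RT 180: heading 99 -> 279
LT 180: heading 279 -> 99
BK 12: (5.81,13.828) -> (7.687,1.975) [heading=99, move]
LT 187: heading 99 -> 286
Final: pos=(7.687,1.975), heading=286, 0 segment(s) drawn

Answer: 7.687 1.975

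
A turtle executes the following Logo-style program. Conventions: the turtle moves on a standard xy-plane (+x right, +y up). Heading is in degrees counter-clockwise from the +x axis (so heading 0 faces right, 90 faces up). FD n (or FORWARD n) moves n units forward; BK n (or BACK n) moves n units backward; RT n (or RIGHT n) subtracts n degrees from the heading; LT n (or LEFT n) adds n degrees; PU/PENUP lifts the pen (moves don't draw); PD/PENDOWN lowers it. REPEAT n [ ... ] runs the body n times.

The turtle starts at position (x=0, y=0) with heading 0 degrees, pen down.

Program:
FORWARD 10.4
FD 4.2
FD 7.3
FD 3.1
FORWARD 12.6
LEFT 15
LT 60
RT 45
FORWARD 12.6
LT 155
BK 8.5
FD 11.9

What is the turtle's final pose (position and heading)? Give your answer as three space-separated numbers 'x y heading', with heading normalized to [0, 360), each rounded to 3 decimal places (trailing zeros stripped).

Executing turtle program step by step:
Start: pos=(0,0), heading=0, pen down
FD 10.4: (0,0) -> (10.4,0) [heading=0, draw]
FD 4.2: (10.4,0) -> (14.6,0) [heading=0, draw]
FD 7.3: (14.6,0) -> (21.9,0) [heading=0, draw]
FD 3.1: (21.9,0) -> (25,0) [heading=0, draw]
FD 12.6: (25,0) -> (37.6,0) [heading=0, draw]
LT 15: heading 0 -> 15
LT 60: heading 15 -> 75
RT 45: heading 75 -> 30
FD 12.6: (37.6,0) -> (48.512,6.3) [heading=30, draw]
LT 155: heading 30 -> 185
BK 8.5: (48.512,6.3) -> (56.98,7.041) [heading=185, draw]
FD 11.9: (56.98,7.041) -> (45.125,6.004) [heading=185, draw]
Final: pos=(45.125,6.004), heading=185, 8 segment(s) drawn

Answer: 45.125 6.004 185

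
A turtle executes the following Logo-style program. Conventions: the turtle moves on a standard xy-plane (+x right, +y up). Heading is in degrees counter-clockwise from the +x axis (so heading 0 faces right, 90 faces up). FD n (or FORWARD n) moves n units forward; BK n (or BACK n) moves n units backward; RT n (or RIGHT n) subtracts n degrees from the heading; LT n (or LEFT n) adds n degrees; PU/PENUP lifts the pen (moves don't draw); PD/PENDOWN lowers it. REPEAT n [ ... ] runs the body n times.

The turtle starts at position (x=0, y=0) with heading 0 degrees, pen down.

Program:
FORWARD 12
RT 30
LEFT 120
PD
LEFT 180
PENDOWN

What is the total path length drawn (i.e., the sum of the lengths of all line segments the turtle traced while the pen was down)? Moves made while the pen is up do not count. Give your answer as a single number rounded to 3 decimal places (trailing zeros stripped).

Executing turtle program step by step:
Start: pos=(0,0), heading=0, pen down
FD 12: (0,0) -> (12,0) [heading=0, draw]
RT 30: heading 0 -> 330
LT 120: heading 330 -> 90
PD: pen down
LT 180: heading 90 -> 270
PD: pen down
Final: pos=(12,0), heading=270, 1 segment(s) drawn

Segment lengths:
  seg 1: (0,0) -> (12,0), length = 12
Total = 12

Answer: 12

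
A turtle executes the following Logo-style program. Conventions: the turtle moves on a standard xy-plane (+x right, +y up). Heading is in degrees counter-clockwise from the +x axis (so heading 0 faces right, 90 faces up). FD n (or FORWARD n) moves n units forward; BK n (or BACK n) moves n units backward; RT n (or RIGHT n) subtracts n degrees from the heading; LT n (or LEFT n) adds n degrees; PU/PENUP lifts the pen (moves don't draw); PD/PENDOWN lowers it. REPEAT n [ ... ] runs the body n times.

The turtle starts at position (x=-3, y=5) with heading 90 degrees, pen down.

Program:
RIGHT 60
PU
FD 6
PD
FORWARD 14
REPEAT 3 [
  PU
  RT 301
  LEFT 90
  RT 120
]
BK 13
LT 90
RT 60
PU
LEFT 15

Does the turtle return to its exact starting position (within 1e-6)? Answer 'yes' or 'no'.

Executing turtle program step by step:
Start: pos=(-3,5), heading=90, pen down
RT 60: heading 90 -> 30
PU: pen up
FD 6: (-3,5) -> (2.196,8) [heading=30, move]
PD: pen down
FD 14: (2.196,8) -> (14.321,15) [heading=30, draw]
REPEAT 3 [
  -- iteration 1/3 --
  PU: pen up
  RT 301: heading 30 -> 89
  LT 90: heading 89 -> 179
  RT 120: heading 179 -> 59
  -- iteration 2/3 --
  PU: pen up
  RT 301: heading 59 -> 118
  LT 90: heading 118 -> 208
  RT 120: heading 208 -> 88
  -- iteration 3/3 --
  PU: pen up
  RT 301: heading 88 -> 147
  LT 90: heading 147 -> 237
  RT 120: heading 237 -> 117
]
BK 13: (14.321,15) -> (20.222,3.417) [heading=117, move]
LT 90: heading 117 -> 207
RT 60: heading 207 -> 147
PU: pen up
LT 15: heading 147 -> 162
Final: pos=(20.222,3.417), heading=162, 1 segment(s) drawn

Start position: (-3, 5)
Final position: (20.222, 3.417)
Distance = 23.276; >= 1e-6 -> NOT closed

Answer: no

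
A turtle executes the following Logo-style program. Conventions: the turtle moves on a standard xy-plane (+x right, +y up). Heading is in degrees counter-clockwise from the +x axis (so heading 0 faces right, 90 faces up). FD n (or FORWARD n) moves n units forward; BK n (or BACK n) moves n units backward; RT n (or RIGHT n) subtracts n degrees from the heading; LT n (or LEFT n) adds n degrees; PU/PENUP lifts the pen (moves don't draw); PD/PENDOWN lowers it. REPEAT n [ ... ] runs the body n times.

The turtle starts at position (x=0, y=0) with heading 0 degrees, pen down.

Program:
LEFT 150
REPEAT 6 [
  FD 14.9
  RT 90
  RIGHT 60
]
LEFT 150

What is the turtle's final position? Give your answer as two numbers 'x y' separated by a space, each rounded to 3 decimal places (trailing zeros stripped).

Answer: -10.908 10.908

Derivation:
Executing turtle program step by step:
Start: pos=(0,0), heading=0, pen down
LT 150: heading 0 -> 150
REPEAT 6 [
  -- iteration 1/6 --
  FD 14.9: (0,0) -> (-12.904,7.45) [heading=150, draw]
  RT 90: heading 150 -> 60
  RT 60: heading 60 -> 0
  -- iteration 2/6 --
  FD 14.9: (-12.904,7.45) -> (1.996,7.45) [heading=0, draw]
  RT 90: heading 0 -> 270
  RT 60: heading 270 -> 210
  -- iteration 3/6 --
  FD 14.9: (1.996,7.45) -> (-10.908,0) [heading=210, draw]
  RT 90: heading 210 -> 120
  RT 60: heading 120 -> 60
  -- iteration 4/6 --
  FD 14.9: (-10.908,0) -> (-3.458,12.904) [heading=60, draw]
  RT 90: heading 60 -> 330
  RT 60: heading 330 -> 270
  -- iteration 5/6 --
  FD 14.9: (-3.458,12.904) -> (-3.458,-1.996) [heading=270, draw]
  RT 90: heading 270 -> 180
  RT 60: heading 180 -> 120
  -- iteration 6/6 --
  FD 14.9: (-3.458,-1.996) -> (-10.908,10.908) [heading=120, draw]
  RT 90: heading 120 -> 30
  RT 60: heading 30 -> 330
]
LT 150: heading 330 -> 120
Final: pos=(-10.908,10.908), heading=120, 6 segment(s) drawn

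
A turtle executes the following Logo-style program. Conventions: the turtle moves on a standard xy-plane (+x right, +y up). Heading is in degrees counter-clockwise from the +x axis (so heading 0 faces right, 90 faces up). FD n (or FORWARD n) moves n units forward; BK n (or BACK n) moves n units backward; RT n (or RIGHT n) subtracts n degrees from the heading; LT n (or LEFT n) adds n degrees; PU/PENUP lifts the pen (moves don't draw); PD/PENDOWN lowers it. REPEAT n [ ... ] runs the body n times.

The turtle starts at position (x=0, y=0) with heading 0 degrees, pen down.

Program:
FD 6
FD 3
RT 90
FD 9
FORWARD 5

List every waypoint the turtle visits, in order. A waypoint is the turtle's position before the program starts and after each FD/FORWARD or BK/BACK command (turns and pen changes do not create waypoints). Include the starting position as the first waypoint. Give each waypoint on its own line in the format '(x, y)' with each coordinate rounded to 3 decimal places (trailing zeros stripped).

Answer: (0, 0)
(6, 0)
(9, 0)
(9, -9)
(9, -14)

Derivation:
Executing turtle program step by step:
Start: pos=(0,0), heading=0, pen down
FD 6: (0,0) -> (6,0) [heading=0, draw]
FD 3: (6,0) -> (9,0) [heading=0, draw]
RT 90: heading 0 -> 270
FD 9: (9,0) -> (9,-9) [heading=270, draw]
FD 5: (9,-9) -> (9,-14) [heading=270, draw]
Final: pos=(9,-14), heading=270, 4 segment(s) drawn
Waypoints (5 total):
(0, 0)
(6, 0)
(9, 0)
(9, -9)
(9, -14)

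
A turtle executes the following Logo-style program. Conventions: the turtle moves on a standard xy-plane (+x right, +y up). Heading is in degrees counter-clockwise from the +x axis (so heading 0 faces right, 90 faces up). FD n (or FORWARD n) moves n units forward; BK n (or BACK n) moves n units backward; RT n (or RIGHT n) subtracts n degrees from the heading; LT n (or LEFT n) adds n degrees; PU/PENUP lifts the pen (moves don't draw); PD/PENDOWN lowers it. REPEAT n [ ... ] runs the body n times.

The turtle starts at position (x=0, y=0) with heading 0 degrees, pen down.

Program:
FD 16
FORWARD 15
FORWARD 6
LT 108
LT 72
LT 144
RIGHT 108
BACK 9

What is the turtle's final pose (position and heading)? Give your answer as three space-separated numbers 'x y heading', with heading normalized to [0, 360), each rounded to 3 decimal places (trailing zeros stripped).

Answer: 44.281 5.29 216

Derivation:
Executing turtle program step by step:
Start: pos=(0,0), heading=0, pen down
FD 16: (0,0) -> (16,0) [heading=0, draw]
FD 15: (16,0) -> (31,0) [heading=0, draw]
FD 6: (31,0) -> (37,0) [heading=0, draw]
LT 108: heading 0 -> 108
LT 72: heading 108 -> 180
LT 144: heading 180 -> 324
RT 108: heading 324 -> 216
BK 9: (37,0) -> (44.281,5.29) [heading=216, draw]
Final: pos=(44.281,5.29), heading=216, 4 segment(s) drawn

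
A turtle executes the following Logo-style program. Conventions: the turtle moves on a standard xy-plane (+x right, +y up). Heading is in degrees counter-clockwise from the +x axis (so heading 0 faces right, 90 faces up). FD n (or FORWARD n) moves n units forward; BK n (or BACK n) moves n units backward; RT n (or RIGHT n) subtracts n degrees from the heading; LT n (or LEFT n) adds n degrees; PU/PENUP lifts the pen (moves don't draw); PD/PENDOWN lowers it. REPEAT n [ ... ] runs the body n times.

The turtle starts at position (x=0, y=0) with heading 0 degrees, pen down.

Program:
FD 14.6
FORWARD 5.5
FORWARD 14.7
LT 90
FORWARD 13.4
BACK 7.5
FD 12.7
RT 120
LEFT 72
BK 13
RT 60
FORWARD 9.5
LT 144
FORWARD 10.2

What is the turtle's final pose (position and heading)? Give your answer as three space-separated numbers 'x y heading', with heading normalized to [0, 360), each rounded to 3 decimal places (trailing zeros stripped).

Executing turtle program step by step:
Start: pos=(0,0), heading=0, pen down
FD 14.6: (0,0) -> (14.6,0) [heading=0, draw]
FD 5.5: (14.6,0) -> (20.1,0) [heading=0, draw]
FD 14.7: (20.1,0) -> (34.8,0) [heading=0, draw]
LT 90: heading 0 -> 90
FD 13.4: (34.8,0) -> (34.8,13.4) [heading=90, draw]
BK 7.5: (34.8,13.4) -> (34.8,5.9) [heading=90, draw]
FD 12.7: (34.8,5.9) -> (34.8,18.6) [heading=90, draw]
RT 120: heading 90 -> 330
LT 72: heading 330 -> 42
BK 13: (34.8,18.6) -> (25.139,9.901) [heading=42, draw]
RT 60: heading 42 -> 342
FD 9.5: (25.139,9.901) -> (34.174,6.966) [heading=342, draw]
LT 144: heading 342 -> 126
FD 10.2: (34.174,6.966) -> (28.179,15.218) [heading=126, draw]
Final: pos=(28.179,15.218), heading=126, 9 segment(s) drawn

Answer: 28.179 15.218 126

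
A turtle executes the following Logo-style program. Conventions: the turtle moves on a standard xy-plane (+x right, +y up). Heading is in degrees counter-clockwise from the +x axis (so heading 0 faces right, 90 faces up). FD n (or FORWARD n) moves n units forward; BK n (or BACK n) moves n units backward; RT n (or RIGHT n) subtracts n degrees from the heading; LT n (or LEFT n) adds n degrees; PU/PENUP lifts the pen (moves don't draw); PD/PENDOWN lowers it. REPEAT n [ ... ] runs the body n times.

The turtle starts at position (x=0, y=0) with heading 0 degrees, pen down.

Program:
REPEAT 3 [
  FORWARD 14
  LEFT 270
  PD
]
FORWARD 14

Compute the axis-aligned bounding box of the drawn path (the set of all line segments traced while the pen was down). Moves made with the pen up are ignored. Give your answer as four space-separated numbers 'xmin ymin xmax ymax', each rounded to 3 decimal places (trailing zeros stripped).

Answer: 0 -14 14 0

Derivation:
Executing turtle program step by step:
Start: pos=(0,0), heading=0, pen down
REPEAT 3 [
  -- iteration 1/3 --
  FD 14: (0,0) -> (14,0) [heading=0, draw]
  LT 270: heading 0 -> 270
  PD: pen down
  -- iteration 2/3 --
  FD 14: (14,0) -> (14,-14) [heading=270, draw]
  LT 270: heading 270 -> 180
  PD: pen down
  -- iteration 3/3 --
  FD 14: (14,-14) -> (0,-14) [heading=180, draw]
  LT 270: heading 180 -> 90
  PD: pen down
]
FD 14: (0,-14) -> (0,0) [heading=90, draw]
Final: pos=(0,0), heading=90, 4 segment(s) drawn

Segment endpoints: x in {0, 0, 0, 14, 14}, y in {-14, -14, 0, 0}
xmin=0, ymin=-14, xmax=14, ymax=0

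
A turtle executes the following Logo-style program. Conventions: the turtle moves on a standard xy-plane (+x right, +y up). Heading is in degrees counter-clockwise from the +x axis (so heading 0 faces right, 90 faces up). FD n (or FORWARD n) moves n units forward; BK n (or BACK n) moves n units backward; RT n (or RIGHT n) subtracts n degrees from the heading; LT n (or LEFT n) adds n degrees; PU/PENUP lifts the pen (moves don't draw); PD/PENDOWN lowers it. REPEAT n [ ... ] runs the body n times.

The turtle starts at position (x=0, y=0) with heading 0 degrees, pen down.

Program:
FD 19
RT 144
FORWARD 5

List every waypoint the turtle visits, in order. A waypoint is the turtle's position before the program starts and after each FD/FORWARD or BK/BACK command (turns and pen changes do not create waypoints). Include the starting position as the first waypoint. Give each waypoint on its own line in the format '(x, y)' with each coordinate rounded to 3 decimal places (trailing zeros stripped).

Executing turtle program step by step:
Start: pos=(0,0), heading=0, pen down
FD 19: (0,0) -> (19,0) [heading=0, draw]
RT 144: heading 0 -> 216
FD 5: (19,0) -> (14.955,-2.939) [heading=216, draw]
Final: pos=(14.955,-2.939), heading=216, 2 segment(s) drawn
Waypoints (3 total):
(0, 0)
(19, 0)
(14.955, -2.939)

Answer: (0, 0)
(19, 0)
(14.955, -2.939)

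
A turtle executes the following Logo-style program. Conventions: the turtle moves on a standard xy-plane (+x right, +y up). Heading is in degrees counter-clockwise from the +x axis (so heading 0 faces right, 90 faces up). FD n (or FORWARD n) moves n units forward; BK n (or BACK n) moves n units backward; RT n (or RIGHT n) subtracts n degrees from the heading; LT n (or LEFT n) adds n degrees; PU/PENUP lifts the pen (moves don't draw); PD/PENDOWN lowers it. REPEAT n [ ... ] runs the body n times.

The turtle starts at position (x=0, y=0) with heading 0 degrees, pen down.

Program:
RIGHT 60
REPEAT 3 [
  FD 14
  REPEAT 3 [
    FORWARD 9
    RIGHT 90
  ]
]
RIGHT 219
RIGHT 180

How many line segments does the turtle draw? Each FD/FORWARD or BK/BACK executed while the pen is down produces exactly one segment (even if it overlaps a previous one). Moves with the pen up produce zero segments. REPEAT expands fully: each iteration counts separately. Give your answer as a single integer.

Executing turtle program step by step:
Start: pos=(0,0), heading=0, pen down
RT 60: heading 0 -> 300
REPEAT 3 [
  -- iteration 1/3 --
  FD 14: (0,0) -> (7,-12.124) [heading=300, draw]
  REPEAT 3 [
    -- iteration 1/3 --
    FD 9: (7,-12.124) -> (11.5,-19.919) [heading=300, draw]
    RT 90: heading 300 -> 210
    -- iteration 2/3 --
    FD 9: (11.5,-19.919) -> (3.706,-24.419) [heading=210, draw]
    RT 90: heading 210 -> 120
    -- iteration 3/3 --
    FD 9: (3.706,-24.419) -> (-0.794,-16.624) [heading=120, draw]
    RT 90: heading 120 -> 30
  ]
  -- iteration 2/3 --
  FD 14: (-0.794,-16.624) -> (11.33,-9.624) [heading=30, draw]
  REPEAT 3 [
    -- iteration 1/3 --
    FD 9: (11.33,-9.624) -> (19.124,-5.124) [heading=30, draw]
    RT 90: heading 30 -> 300
    -- iteration 2/3 --
    FD 9: (19.124,-5.124) -> (23.624,-12.919) [heading=300, draw]
    RT 90: heading 300 -> 210
    -- iteration 3/3 --
    FD 9: (23.624,-12.919) -> (15.83,-17.419) [heading=210, draw]
    RT 90: heading 210 -> 120
  ]
  -- iteration 3/3 --
  FD 14: (15.83,-17.419) -> (8.83,-5.294) [heading=120, draw]
  REPEAT 3 [
    -- iteration 1/3 --
    FD 9: (8.83,-5.294) -> (4.33,2.5) [heading=120, draw]
    RT 90: heading 120 -> 30
    -- iteration 2/3 --
    FD 9: (4.33,2.5) -> (12.124,7) [heading=30, draw]
    RT 90: heading 30 -> 300
    -- iteration 3/3 --
    FD 9: (12.124,7) -> (16.624,-0.794) [heading=300, draw]
    RT 90: heading 300 -> 210
  ]
]
RT 219: heading 210 -> 351
RT 180: heading 351 -> 171
Final: pos=(16.624,-0.794), heading=171, 12 segment(s) drawn
Segments drawn: 12

Answer: 12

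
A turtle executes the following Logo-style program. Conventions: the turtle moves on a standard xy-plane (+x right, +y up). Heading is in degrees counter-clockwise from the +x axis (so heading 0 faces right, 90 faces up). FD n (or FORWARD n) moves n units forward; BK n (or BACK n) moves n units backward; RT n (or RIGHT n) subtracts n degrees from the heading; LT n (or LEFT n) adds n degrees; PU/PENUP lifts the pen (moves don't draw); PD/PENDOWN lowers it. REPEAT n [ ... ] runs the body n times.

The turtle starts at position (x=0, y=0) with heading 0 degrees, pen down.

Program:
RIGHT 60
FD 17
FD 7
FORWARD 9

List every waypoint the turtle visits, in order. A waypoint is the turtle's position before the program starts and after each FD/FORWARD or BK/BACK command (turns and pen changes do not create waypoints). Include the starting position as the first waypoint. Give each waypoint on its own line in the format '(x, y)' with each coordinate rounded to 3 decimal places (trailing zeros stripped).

Executing turtle program step by step:
Start: pos=(0,0), heading=0, pen down
RT 60: heading 0 -> 300
FD 17: (0,0) -> (8.5,-14.722) [heading=300, draw]
FD 7: (8.5,-14.722) -> (12,-20.785) [heading=300, draw]
FD 9: (12,-20.785) -> (16.5,-28.579) [heading=300, draw]
Final: pos=(16.5,-28.579), heading=300, 3 segment(s) drawn
Waypoints (4 total):
(0, 0)
(8.5, -14.722)
(12, -20.785)
(16.5, -28.579)

Answer: (0, 0)
(8.5, -14.722)
(12, -20.785)
(16.5, -28.579)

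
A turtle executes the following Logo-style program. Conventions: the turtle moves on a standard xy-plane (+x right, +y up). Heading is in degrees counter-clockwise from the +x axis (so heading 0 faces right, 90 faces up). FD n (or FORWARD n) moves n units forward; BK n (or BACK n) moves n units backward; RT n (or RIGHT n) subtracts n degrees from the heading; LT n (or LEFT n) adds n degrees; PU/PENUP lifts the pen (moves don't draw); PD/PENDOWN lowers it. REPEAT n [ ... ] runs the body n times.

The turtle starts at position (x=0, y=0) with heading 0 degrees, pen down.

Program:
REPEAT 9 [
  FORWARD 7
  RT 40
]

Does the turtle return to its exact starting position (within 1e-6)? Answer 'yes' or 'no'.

Executing turtle program step by step:
Start: pos=(0,0), heading=0, pen down
REPEAT 9 [
  -- iteration 1/9 --
  FD 7: (0,0) -> (7,0) [heading=0, draw]
  RT 40: heading 0 -> 320
  -- iteration 2/9 --
  FD 7: (7,0) -> (12.362,-4.5) [heading=320, draw]
  RT 40: heading 320 -> 280
  -- iteration 3/9 --
  FD 7: (12.362,-4.5) -> (13.578,-11.393) [heading=280, draw]
  RT 40: heading 280 -> 240
  -- iteration 4/9 --
  FD 7: (13.578,-11.393) -> (10.078,-17.455) [heading=240, draw]
  RT 40: heading 240 -> 200
  -- iteration 5/9 --
  FD 7: (10.078,-17.455) -> (3.5,-19.849) [heading=200, draw]
  RT 40: heading 200 -> 160
  -- iteration 6/9 --
  FD 7: (3.5,-19.849) -> (-3.078,-17.455) [heading=160, draw]
  RT 40: heading 160 -> 120
  -- iteration 7/9 --
  FD 7: (-3.078,-17.455) -> (-6.578,-11.393) [heading=120, draw]
  RT 40: heading 120 -> 80
  -- iteration 8/9 --
  FD 7: (-6.578,-11.393) -> (-5.362,-4.5) [heading=80, draw]
  RT 40: heading 80 -> 40
  -- iteration 9/9 --
  FD 7: (-5.362,-4.5) -> (0,0) [heading=40, draw]
  RT 40: heading 40 -> 0
]
Final: pos=(0,0), heading=0, 9 segment(s) drawn

Start position: (0, 0)
Final position: (0, 0)
Distance = 0; < 1e-6 -> CLOSED

Answer: yes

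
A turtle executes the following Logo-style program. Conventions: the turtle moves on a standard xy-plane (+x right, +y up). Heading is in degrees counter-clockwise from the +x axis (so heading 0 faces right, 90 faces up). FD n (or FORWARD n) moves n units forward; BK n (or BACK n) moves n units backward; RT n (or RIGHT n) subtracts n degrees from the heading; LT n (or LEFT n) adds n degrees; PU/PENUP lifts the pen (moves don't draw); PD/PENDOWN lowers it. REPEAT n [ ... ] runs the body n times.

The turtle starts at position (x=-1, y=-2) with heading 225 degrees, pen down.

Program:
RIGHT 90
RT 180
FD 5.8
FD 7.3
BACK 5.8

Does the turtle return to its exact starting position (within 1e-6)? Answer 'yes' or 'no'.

Executing turtle program step by step:
Start: pos=(-1,-2), heading=225, pen down
RT 90: heading 225 -> 135
RT 180: heading 135 -> 315
FD 5.8: (-1,-2) -> (3.101,-6.101) [heading=315, draw]
FD 7.3: (3.101,-6.101) -> (8.263,-11.263) [heading=315, draw]
BK 5.8: (8.263,-11.263) -> (4.162,-7.162) [heading=315, draw]
Final: pos=(4.162,-7.162), heading=315, 3 segment(s) drawn

Start position: (-1, -2)
Final position: (4.162, -7.162)
Distance = 7.3; >= 1e-6 -> NOT closed

Answer: no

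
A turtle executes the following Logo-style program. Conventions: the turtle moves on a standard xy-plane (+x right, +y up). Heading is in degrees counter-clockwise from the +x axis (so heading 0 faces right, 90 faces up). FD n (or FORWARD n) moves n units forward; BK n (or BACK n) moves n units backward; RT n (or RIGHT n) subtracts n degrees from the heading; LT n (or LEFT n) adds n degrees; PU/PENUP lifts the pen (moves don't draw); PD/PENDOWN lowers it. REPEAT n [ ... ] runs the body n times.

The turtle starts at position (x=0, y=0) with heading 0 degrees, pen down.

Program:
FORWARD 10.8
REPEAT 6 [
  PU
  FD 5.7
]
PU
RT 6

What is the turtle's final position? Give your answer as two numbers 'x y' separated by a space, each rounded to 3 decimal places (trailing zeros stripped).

Executing turtle program step by step:
Start: pos=(0,0), heading=0, pen down
FD 10.8: (0,0) -> (10.8,0) [heading=0, draw]
REPEAT 6 [
  -- iteration 1/6 --
  PU: pen up
  FD 5.7: (10.8,0) -> (16.5,0) [heading=0, move]
  -- iteration 2/6 --
  PU: pen up
  FD 5.7: (16.5,0) -> (22.2,0) [heading=0, move]
  -- iteration 3/6 --
  PU: pen up
  FD 5.7: (22.2,0) -> (27.9,0) [heading=0, move]
  -- iteration 4/6 --
  PU: pen up
  FD 5.7: (27.9,0) -> (33.6,0) [heading=0, move]
  -- iteration 5/6 --
  PU: pen up
  FD 5.7: (33.6,0) -> (39.3,0) [heading=0, move]
  -- iteration 6/6 --
  PU: pen up
  FD 5.7: (39.3,0) -> (45,0) [heading=0, move]
]
PU: pen up
RT 6: heading 0 -> 354
Final: pos=(45,0), heading=354, 1 segment(s) drawn

Answer: 45 0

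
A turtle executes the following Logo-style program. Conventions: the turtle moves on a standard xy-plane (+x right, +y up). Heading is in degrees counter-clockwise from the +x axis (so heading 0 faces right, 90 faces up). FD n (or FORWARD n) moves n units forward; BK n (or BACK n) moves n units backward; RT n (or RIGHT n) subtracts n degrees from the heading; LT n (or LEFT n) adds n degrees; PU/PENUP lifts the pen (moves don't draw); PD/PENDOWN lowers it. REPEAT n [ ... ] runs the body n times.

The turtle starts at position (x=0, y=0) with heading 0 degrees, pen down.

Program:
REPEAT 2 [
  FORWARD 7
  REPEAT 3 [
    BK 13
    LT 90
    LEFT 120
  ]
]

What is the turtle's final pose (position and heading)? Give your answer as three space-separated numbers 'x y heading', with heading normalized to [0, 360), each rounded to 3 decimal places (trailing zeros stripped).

Executing turtle program step by step:
Start: pos=(0,0), heading=0, pen down
REPEAT 2 [
  -- iteration 1/2 --
  FD 7: (0,0) -> (7,0) [heading=0, draw]
  REPEAT 3 [
    -- iteration 1/3 --
    BK 13: (7,0) -> (-6,0) [heading=0, draw]
    LT 90: heading 0 -> 90
    LT 120: heading 90 -> 210
    -- iteration 2/3 --
    BK 13: (-6,0) -> (5.258,6.5) [heading=210, draw]
    LT 90: heading 210 -> 300
    LT 120: heading 300 -> 60
    -- iteration 3/3 --
    BK 13: (5.258,6.5) -> (-1.242,-4.758) [heading=60, draw]
    LT 90: heading 60 -> 150
    LT 120: heading 150 -> 270
  ]
  -- iteration 2/2 --
  FD 7: (-1.242,-4.758) -> (-1.242,-11.758) [heading=270, draw]
  REPEAT 3 [
    -- iteration 1/3 --
    BK 13: (-1.242,-11.758) -> (-1.242,1.242) [heading=270, draw]
    LT 90: heading 270 -> 0
    LT 120: heading 0 -> 120
    -- iteration 2/3 --
    BK 13: (-1.242,1.242) -> (5.258,-10.017) [heading=120, draw]
    LT 90: heading 120 -> 210
    LT 120: heading 210 -> 330
    -- iteration 3/3 --
    BK 13: (5.258,-10.017) -> (-6,-3.517) [heading=330, draw]
    LT 90: heading 330 -> 60
    LT 120: heading 60 -> 180
  ]
]
Final: pos=(-6,-3.517), heading=180, 8 segment(s) drawn

Answer: -6 -3.517 180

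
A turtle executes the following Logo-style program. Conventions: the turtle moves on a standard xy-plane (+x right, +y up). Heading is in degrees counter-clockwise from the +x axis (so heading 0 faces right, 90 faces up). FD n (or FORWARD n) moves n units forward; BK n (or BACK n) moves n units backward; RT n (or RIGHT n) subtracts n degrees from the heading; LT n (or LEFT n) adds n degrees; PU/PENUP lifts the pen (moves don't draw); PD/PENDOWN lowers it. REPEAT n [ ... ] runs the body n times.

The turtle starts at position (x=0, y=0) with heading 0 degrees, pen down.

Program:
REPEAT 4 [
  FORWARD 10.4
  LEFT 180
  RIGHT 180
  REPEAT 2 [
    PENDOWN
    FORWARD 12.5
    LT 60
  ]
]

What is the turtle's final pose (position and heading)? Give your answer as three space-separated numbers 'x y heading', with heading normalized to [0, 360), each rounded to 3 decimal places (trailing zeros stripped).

Answer: 29.15 10.825 120

Derivation:
Executing turtle program step by step:
Start: pos=(0,0), heading=0, pen down
REPEAT 4 [
  -- iteration 1/4 --
  FD 10.4: (0,0) -> (10.4,0) [heading=0, draw]
  LT 180: heading 0 -> 180
  RT 180: heading 180 -> 0
  REPEAT 2 [
    -- iteration 1/2 --
    PD: pen down
    FD 12.5: (10.4,0) -> (22.9,0) [heading=0, draw]
    LT 60: heading 0 -> 60
    -- iteration 2/2 --
    PD: pen down
    FD 12.5: (22.9,0) -> (29.15,10.825) [heading=60, draw]
    LT 60: heading 60 -> 120
  ]
  -- iteration 2/4 --
  FD 10.4: (29.15,10.825) -> (23.95,19.832) [heading=120, draw]
  LT 180: heading 120 -> 300
  RT 180: heading 300 -> 120
  REPEAT 2 [
    -- iteration 1/2 --
    PD: pen down
    FD 12.5: (23.95,19.832) -> (17.7,30.657) [heading=120, draw]
    LT 60: heading 120 -> 180
    -- iteration 2/2 --
    PD: pen down
    FD 12.5: (17.7,30.657) -> (5.2,30.657) [heading=180, draw]
    LT 60: heading 180 -> 240
  ]
  -- iteration 3/4 --
  FD 10.4: (5.2,30.657) -> (0,21.651) [heading=240, draw]
  LT 180: heading 240 -> 60
  RT 180: heading 60 -> 240
  REPEAT 2 [
    -- iteration 1/2 --
    PD: pen down
    FD 12.5: (0,21.651) -> (-6.25,10.825) [heading=240, draw]
    LT 60: heading 240 -> 300
    -- iteration 2/2 --
    PD: pen down
    FD 12.5: (-6.25,10.825) -> (0,0) [heading=300, draw]
    LT 60: heading 300 -> 0
  ]
  -- iteration 4/4 --
  FD 10.4: (0,0) -> (10.4,0) [heading=0, draw]
  LT 180: heading 0 -> 180
  RT 180: heading 180 -> 0
  REPEAT 2 [
    -- iteration 1/2 --
    PD: pen down
    FD 12.5: (10.4,0) -> (22.9,0) [heading=0, draw]
    LT 60: heading 0 -> 60
    -- iteration 2/2 --
    PD: pen down
    FD 12.5: (22.9,0) -> (29.15,10.825) [heading=60, draw]
    LT 60: heading 60 -> 120
  ]
]
Final: pos=(29.15,10.825), heading=120, 12 segment(s) drawn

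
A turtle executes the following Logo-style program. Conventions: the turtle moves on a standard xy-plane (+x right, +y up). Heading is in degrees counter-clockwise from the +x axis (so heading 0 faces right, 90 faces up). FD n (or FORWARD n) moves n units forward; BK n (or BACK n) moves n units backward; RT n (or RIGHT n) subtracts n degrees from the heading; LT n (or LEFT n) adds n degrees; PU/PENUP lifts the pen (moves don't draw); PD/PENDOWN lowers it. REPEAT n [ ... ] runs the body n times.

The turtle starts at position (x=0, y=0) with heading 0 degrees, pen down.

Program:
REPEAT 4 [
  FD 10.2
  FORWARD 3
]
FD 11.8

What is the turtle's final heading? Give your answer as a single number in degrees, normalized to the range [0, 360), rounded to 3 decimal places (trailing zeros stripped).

Executing turtle program step by step:
Start: pos=(0,0), heading=0, pen down
REPEAT 4 [
  -- iteration 1/4 --
  FD 10.2: (0,0) -> (10.2,0) [heading=0, draw]
  FD 3: (10.2,0) -> (13.2,0) [heading=0, draw]
  -- iteration 2/4 --
  FD 10.2: (13.2,0) -> (23.4,0) [heading=0, draw]
  FD 3: (23.4,0) -> (26.4,0) [heading=0, draw]
  -- iteration 3/4 --
  FD 10.2: (26.4,0) -> (36.6,0) [heading=0, draw]
  FD 3: (36.6,0) -> (39.6,0) [heading=0, draw]
  -- iteration 4/4 --
  FD 10.2: (39.6,0) -> (49.8,0) [heading=0, draw]
  FD 3: (49.8,0) -> (52.8,0) [heading=0, draw]
]
FD 11.8: (52.8,0) -> (64.6,0) [heading=0, draw]
Final: pos=(64.6,0), heading=0, 9 segment(s) drawn

Answer: 0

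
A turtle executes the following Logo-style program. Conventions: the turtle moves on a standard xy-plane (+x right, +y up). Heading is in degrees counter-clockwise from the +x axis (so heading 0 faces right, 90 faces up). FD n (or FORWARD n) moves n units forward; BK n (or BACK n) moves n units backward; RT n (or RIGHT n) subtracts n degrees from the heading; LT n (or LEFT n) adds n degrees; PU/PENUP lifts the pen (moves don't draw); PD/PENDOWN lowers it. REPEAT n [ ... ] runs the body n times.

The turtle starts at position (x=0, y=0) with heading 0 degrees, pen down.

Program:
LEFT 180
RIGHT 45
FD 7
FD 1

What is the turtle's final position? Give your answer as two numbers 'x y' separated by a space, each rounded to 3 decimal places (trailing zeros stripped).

Executing turtle program step by step:
Start: pos=(0,0), heading=0, pen down
LT 180: heading 0 -> 180
RT 45: heading 180 -> 135
FD 7: (0,0) -> (-4.95,4.95) [heading=135, draw]
FD 1: (-4.95,4.95) -> (-5.657,5.657) [heading=135, draw]
Final: pos=(-5.657,5.657), heading=135, 2 segment(s) drawn

Answer: -5.657 5.657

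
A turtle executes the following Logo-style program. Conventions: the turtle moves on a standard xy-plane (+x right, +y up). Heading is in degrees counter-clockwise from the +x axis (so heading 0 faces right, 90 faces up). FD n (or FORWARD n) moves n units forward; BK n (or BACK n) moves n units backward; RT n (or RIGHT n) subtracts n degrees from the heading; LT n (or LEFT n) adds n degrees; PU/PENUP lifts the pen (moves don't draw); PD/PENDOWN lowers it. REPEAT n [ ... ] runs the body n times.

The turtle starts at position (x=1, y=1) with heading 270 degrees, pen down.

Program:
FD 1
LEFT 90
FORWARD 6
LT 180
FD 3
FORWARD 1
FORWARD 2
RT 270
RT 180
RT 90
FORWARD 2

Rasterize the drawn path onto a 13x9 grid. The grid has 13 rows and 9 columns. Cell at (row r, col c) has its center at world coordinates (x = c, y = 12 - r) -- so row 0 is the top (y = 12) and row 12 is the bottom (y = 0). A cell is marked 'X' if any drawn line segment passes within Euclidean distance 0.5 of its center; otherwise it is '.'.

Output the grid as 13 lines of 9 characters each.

Answer: .........
.........
.........
.........
.........
.........
.........
.........
.........
.........
.........
.X.......
.XXXXXXX.

Derivation:
Segment 0: (1,1) -> (1,0)
Segment 1: (1,0) -> (7,-0)
Segment 2: (7,-0) -> (4,-0)
Segment 3: (4,-0) -> (3,0)
Segment 4: (3,0) -> (1,0)
Segment 5: (1,0) -> (3,0)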